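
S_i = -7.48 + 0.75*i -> [-7.48, -6.73, -5.98, -5.23, -4.48]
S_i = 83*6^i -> [83, 498, 2988, 17928, 107568]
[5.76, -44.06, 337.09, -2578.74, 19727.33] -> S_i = 5.76*(-7.65)^i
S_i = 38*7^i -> [38, 266, 1862, 13034, 91238]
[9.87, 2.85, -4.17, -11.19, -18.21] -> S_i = 9.87 + -7.02*i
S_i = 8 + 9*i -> [8, 17, 26, 35, 44]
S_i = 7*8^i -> [7, 56, 448, 3584, 28672]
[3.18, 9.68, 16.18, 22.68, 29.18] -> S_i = 3.18 + 6.50*i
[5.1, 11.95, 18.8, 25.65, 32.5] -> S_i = 5.10 + 6.85*i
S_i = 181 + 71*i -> [181, 252, 323, 394, 465]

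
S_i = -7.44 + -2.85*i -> [-7.44, -10.29, -13.14, -15.99, -18.84]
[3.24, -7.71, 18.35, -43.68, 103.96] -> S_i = 3.24*(-2.38)^i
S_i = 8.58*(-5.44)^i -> [8.58, -46.68, 253.91, -1381.29, 7514.2]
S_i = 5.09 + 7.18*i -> [5.09, 12.27, 19.45, 26.63, 33.81]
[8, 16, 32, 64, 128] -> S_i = 8*2^i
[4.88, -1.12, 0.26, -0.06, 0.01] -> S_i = 4.88*(-0.23)^i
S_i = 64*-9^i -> [64, -576, 5184, -46656, 419904]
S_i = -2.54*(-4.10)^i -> [-2.54, 10.41, -42.7, 175.06, -717.74]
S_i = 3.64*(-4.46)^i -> [3.64, -16.23, 72.41, -322.93, 1440.26]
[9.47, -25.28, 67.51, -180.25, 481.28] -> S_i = 9.47*(-2.67)^i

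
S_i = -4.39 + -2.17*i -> [-4.39, -6.56, -8.73, -10.9, -13.07]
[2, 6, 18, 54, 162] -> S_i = 2*3^i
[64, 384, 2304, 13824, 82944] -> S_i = 64*6^i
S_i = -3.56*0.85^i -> [-3.56, -3.03, -2.57, -2.19, -1.86]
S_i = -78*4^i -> [-78, -312, -1248, -4992, -19968]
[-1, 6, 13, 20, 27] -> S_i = -1 + 7*i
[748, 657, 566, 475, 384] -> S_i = 748 + -91*i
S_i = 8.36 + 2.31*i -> [8.36, 10.67, 12.98, 15.29, 17.6]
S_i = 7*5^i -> [7, 35, 175, 875, 4375]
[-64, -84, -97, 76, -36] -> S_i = Random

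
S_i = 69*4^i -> [69, 276, 1104, 4416, 17664]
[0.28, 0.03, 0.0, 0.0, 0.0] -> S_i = 0.28*0.09^i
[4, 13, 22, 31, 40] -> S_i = 4 + 9*i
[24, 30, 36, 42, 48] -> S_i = 24 + 6*i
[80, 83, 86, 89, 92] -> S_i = 80 + 3*i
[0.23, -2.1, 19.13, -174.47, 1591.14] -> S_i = 0.23*(-9.12)^i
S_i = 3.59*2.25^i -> [3.59, 8.08, 18.17, 40.89, 92.01]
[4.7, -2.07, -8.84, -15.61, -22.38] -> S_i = 4.70 + -6.77*i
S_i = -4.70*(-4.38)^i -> [-4.7, 20.59, -90.17, 394.93, -1729.79]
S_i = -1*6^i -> [-1, -6, -36, -216, -1296]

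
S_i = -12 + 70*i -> [-12, 58, 128, 198, 268]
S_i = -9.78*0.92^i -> [-9.78, -9.0, -8.28, -7.62, -7.01]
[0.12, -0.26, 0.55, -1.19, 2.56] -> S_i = 0.12*(-2.15)^i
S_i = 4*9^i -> [4, 36, 324, 2916, 26244]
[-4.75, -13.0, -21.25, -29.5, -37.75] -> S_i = -4.75 + -8.25*i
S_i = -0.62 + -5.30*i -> [-0.62, -5.92, -11.22, -16.52, -21.82]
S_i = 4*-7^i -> [4, -28, 196, -1372, 9604]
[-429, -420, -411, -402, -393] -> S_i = -429 + 9*i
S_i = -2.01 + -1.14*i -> [-2.01, -3.15, -4.29, -5.43, -6.57]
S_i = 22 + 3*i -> [22, 25, 28, 31, 34]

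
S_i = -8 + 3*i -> [-8, -5, -2, 1, 4]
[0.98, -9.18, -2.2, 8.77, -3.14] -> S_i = Random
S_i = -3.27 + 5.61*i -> [-3.27, 2.34, 7.95, 13.56, 19.17]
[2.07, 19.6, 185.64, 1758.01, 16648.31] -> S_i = 2.07*9.47^i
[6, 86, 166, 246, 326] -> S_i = 6 + 80*i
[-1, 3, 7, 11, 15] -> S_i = -1 + 4*i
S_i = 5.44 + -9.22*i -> [5.44, -3.78, -13.0, -22.22, -31.44]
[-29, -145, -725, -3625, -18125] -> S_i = -29*5^i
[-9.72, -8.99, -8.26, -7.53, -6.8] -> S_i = -9.72 + 0.73*i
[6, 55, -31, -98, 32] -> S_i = Random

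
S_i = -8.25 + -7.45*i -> [-8.25, -15.7, -23.15, -30.6, -38.05]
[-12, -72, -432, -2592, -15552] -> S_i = -12*6^i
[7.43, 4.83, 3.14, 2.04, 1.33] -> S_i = 7.43*0.65^i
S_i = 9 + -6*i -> [9, 3, -3, -9, -15]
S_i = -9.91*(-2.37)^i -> [-9.91, 23.49, -55.66, 131.92, -312.66]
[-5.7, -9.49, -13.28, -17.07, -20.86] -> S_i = -5.70 + -3.79*i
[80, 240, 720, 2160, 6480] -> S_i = 80*3^i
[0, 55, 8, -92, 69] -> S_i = Random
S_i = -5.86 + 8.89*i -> [-5.86, 3.03, 11.92, 20.81, 29.7]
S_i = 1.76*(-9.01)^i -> [1.76, -15.86, 142.88, -1287.32, 11598.77]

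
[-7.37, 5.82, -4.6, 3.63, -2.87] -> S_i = -7.37*(-0.79)^i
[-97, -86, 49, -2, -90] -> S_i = Random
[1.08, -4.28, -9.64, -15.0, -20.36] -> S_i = 1.08 + -5.36*i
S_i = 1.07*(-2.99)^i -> [1.07, -3.2, 9.57, -28.6, 85.52]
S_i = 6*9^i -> [6, 54, 486, 4374, 39366]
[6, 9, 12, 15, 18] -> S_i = 6 + 3*i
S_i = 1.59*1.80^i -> [1.59, 2.86, 5.15, 9.27, 16.69]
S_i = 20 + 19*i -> [20, 39, 58, 77, 96]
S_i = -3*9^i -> [-3, -27, -243, -2187, -19683]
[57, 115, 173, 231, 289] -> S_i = 57 + 58*i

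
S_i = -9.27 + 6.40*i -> [-9.27, -2.87, 3.53, 9.93, 16.33]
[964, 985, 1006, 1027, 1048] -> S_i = 964 + 21*i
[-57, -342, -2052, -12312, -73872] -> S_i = -57*6^i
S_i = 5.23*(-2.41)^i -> [5.23, -12.6, 30.38, -73.21, 176.43]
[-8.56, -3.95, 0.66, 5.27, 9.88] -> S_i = -8.56 + 4.61*i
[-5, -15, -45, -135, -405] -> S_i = -5*3^i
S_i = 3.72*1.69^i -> [3.72, 6.29, 10.62, 17.96, 30.35]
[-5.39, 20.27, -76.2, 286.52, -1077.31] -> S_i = -5.39*(-3.76)^i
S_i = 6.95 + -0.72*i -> [6.95, 6.23, 5.51, 4.79, 4.07]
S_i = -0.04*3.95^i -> [-0.04, -0.16, -0.62, -2.47, -9.74]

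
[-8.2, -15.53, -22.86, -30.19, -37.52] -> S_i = -8.20 + -7.33*i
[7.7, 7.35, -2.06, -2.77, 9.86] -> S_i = Random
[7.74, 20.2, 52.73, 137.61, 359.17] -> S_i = 7.74*2.61^i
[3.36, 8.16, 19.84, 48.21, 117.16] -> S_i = 3.36*2.43^i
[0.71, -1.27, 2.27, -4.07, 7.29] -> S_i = 0.71*(-1.79)^i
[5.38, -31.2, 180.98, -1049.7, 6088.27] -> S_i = 5.38*(-5.80)^i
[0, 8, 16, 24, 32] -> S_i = 0 + 8*i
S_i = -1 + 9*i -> [-1, 8, 17, 26, 35]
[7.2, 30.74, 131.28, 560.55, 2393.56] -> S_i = 7.20*4.27^i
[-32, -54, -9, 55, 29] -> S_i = Random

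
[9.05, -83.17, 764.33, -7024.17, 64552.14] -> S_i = 9.05*(-9.19)^i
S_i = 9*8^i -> [9, 72, 576, 4608, 36864]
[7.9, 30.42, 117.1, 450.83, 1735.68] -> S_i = 7.90*3.85^i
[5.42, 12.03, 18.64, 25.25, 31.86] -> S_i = 5.42 + 6.61*i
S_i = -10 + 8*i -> [-10, -2, 6, 14, 22]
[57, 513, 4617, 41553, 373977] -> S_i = 57*9^i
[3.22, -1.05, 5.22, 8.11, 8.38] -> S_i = Random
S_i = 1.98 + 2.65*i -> [1.98, 4.63, 7.28, 9.93, 12.58]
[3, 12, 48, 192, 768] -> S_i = 3*4^i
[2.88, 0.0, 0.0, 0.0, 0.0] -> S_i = 2.88*0.00^i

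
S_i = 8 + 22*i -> [8, 30, 52, 74, 96]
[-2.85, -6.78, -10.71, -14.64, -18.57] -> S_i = -2.85 + -3.93*i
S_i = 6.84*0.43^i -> [6.84, 2.94, 1.26, 0.54, 0.23]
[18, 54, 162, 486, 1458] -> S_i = 18*3^i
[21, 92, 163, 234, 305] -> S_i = 21 + 71*i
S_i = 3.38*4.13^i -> [3.38, 13.96, 57.65, 238.1, 983.37]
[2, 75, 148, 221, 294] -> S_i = 2 + 73*i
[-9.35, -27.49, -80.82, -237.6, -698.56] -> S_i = -9.35*2.94^i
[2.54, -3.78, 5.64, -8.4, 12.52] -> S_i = 2.54*(-1.49)^i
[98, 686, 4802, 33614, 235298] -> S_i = 98*7^i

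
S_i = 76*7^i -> [76, 532, 3724, 26068, 182476]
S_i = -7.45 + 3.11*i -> [-7.45, -4.34, -1.23, 1.88, 4.99]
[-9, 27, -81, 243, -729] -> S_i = -9*-3^i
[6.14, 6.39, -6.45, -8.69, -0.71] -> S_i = Random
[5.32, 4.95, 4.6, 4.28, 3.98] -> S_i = 5.32*0.93^i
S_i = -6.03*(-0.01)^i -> [-6.03, 0.06, -0.0, 0.0, -0.0]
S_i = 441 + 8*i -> [441, 449, 457, 465, 473]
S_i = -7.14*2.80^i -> [-7.14, -19.99, -55.98, -156.74, -438.86]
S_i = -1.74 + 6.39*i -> [-1.74, 4.65, 11.04, 17.43, 23.82]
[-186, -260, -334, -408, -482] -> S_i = -186 + -74*i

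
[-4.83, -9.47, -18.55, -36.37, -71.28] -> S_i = -4.83*1.96^i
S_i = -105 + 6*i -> [-105, -99, -93, -87, -81]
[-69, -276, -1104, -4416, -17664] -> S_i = -69*4^i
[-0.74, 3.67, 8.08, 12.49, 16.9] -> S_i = -0.74 + 4.41*i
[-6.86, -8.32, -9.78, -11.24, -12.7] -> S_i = -6.86 + -1.46*i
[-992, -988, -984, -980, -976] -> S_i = -992 + 4*i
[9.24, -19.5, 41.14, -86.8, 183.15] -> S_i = 9.24*(-2.11)^i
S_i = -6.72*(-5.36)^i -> [-6.72, 36.02, -193.06, 1034.82, -5546.62]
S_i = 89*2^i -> [89, 178, 356, 712, 1424]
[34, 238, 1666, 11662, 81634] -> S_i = 34*7^i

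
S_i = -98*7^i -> [-98, -686, -4802, -33614, -235298]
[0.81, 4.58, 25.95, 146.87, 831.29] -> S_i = 0.81*5.66^i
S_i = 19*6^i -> [19, 114, 684, 4104, 24624]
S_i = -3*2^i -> [-3, -6, -12, -24, -48]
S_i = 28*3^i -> [28, 84, 252, 756, 2268]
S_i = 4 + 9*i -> [4, 13, 22, 31, 40]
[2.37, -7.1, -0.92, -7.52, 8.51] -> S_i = Random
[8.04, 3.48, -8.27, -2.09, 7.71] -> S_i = Random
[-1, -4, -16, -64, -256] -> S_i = -1*4^i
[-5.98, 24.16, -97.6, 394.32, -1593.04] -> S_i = -5.98*(-4.04)^i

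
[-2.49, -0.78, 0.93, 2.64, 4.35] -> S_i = -2.49 + 1.71*i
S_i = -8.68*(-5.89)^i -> [-8.68, 51.13, -301.13, 1773.64, -10446.74]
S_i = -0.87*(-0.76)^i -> [-0.87, 0.66, -0.5, 0.38, -0.29]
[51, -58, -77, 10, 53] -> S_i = Random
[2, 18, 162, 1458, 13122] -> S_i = 2*9^i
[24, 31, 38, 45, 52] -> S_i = 24 + 7*i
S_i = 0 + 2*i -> [0, 2, 4, 6, 8]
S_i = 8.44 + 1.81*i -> [8.44, 10.25, 12.06, 13.87, 15.68]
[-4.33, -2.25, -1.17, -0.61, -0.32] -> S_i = -4.33*0.52^i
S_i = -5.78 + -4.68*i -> [-5.78, -10.46, -15.14, -19.82, -24.5]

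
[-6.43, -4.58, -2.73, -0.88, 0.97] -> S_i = -6.43 + 1.85*i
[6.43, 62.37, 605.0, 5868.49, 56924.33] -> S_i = 6.43*9.70^i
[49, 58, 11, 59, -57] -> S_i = Random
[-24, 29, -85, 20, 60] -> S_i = Random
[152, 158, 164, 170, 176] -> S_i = 152 + 6*i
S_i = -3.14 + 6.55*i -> [-3.14, 3.41, 9.96, 16.51, 23.06]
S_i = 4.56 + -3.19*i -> [4.56, 1.37, -1.82, -5.01, -8.2]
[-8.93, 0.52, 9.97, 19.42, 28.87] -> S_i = -8.93 + 9.45*i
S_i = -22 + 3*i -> [-22, -19, -16, -13, -10]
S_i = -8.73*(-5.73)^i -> [-8.73, 50.02, -286.63, 1642.4, -9410.93]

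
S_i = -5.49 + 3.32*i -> [-5.49, -2.17, 1.15, 4.47, 7.79]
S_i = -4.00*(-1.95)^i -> [-4.0, 7.8, -15.21, 29.66, -57.84]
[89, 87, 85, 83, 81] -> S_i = 89 + -2*i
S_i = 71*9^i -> [71, 639, 5751, 51759, 465831]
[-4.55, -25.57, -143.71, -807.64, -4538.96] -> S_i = -4.55*5.62^i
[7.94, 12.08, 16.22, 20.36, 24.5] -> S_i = 7.94 + 4.14*i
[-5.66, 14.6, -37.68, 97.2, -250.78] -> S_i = -5.66*(-2.58)^i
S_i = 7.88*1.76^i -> [7.88, 13.87, 24.41, 42.96, 75.61]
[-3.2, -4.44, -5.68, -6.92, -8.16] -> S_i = -3.20 + -1.24*i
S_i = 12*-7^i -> [12, -84, 588, -4116, 28812]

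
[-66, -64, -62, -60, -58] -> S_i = -66 + 2*i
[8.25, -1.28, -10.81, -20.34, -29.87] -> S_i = 8.25 + -9.53*i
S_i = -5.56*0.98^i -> [-5.56, -5.45, -5.34, -5.23, -5.13]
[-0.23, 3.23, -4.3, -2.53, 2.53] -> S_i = Random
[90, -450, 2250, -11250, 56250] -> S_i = 90*-5^i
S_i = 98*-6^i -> [98, -588, 3528, -21168, 127008]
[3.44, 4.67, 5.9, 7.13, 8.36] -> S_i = 3.44 + 1.23*i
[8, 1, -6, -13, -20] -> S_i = 8 + -7*i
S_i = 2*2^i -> [2, 4, 8, 16, 32]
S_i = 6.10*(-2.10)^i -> [6.1, -12.81, 26.9, -56.49, 118.63]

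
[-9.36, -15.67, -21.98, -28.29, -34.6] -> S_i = -9.36 + -6.31*i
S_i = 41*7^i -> [41, 287, 2009, 14063, 98441]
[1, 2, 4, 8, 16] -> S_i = 1*2^i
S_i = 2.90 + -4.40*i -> [2.9, -1.5, -5.9, -10.3, -14.7]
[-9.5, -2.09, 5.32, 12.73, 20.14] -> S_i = -9.50 + 7.41*i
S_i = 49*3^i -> [49, 147, 441, 1323, 3969]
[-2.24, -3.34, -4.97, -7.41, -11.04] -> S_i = -2.24*1.49^i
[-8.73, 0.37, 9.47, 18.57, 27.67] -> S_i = -8.73 + 9.10*i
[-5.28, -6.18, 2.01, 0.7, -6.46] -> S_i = Random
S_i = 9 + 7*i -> [9, 16, 23, 30, 37]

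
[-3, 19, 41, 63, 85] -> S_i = -3 + 22*i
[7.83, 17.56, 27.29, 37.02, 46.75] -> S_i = 7.83 + 9.73*i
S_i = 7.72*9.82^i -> [7.72, 75.81, 744.46, 7310.58, 71789.88]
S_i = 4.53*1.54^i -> [4.53, 6.98, 10.74, 16.54, 25.48]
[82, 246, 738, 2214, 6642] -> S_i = 82*3^i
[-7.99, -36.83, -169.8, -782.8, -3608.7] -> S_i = -7.99*4.61^i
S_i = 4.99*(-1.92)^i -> [4.99, -9.58, 18.4, -35.32, 67.81]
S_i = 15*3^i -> [15, 45, 135, 405, 1215]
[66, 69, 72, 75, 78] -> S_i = 66 + 3*i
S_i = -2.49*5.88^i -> [-2.49, -14.64, -86.09, -506.21, -2976.52]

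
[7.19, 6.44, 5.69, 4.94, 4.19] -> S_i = 7.19 + -0.75*i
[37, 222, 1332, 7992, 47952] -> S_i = 37*6^i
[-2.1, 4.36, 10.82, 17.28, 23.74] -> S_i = -2.10 + 6.46*i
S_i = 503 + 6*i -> [503, 509, 515, 521, 527]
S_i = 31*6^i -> [31, 186, 1116, 6696, 40176]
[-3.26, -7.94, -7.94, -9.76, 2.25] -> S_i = Random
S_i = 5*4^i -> [5, 20, 80, 320, 1280]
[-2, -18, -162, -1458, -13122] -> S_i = -2*9^i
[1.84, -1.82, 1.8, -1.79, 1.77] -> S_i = 1.84*(-0.99)^i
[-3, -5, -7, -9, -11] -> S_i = -3 + -2*i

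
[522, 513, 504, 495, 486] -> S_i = 522 + -9*i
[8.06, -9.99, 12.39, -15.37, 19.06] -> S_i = 8.06*(-1.24)^i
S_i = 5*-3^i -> [5, -15, 45, -135, 405]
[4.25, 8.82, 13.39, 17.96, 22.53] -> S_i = 4.25 + 4.57*i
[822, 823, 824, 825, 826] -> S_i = 822 + 1*i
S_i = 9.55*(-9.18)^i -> [9.55, -87.67, 804.8, -7388.08, 67822.55]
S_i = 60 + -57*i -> [60, 3, -54, -111, -168]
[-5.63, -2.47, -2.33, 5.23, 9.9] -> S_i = Random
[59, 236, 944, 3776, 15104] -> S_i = 59*4^i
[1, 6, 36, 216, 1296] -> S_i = 1*6^i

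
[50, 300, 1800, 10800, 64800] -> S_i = 50*6^i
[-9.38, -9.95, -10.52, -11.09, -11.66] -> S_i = -9.38 + -0.57*i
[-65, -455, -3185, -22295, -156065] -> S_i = -65*7^i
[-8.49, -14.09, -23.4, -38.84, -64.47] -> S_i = -8.49*1.66^i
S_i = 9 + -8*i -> [9, 1, -7, -15, -23]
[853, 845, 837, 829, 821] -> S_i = 853 + -8*i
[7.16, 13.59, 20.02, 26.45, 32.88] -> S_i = 7.16 + 6.43*i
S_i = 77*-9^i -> [77, -693, 6237, -56133, 505197]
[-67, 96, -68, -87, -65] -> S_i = Random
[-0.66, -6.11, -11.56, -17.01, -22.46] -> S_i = -0.66 + -5.45*i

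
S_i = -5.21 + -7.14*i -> [-5.21, -12.35, -19.49, -26.63, -33.77]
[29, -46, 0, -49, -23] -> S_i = Random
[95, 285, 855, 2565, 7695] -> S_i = 95*3^i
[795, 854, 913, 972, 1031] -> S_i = 795 + 59*i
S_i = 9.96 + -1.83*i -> [9.96, 8.13, 6.3, 4.47, 2.64]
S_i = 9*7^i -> [9, 63, 441, 3087, 21609]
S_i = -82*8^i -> [-82, -656, -5248, -41984, -335872]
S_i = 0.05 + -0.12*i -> [0.05, -0.07, -0.19, -0.31, -0.43]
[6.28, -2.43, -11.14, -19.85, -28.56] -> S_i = 6.28 + -8.71*i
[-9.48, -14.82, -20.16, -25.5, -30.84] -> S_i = -9.48 + -5.34*i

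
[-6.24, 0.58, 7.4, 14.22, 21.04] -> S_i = -6.24 + 6.82*i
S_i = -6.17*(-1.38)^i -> [-6.17, 8.51, -11.75, 16.22, -22.38]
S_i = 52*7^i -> [52, 364, 2548, 17836, 124852]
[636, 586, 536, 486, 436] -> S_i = 636 + -50*i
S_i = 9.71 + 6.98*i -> [9.71, 16.69, 23.67, 30.65, 37.63]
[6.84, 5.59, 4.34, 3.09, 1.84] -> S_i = 6.84 + -1.25*i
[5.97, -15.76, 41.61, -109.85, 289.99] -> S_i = 5.97*(-2.64)^i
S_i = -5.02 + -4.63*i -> [-5.02, -9.65, -14.28, -18.91, -23.54]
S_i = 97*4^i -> [97, 388, 1552, 6208, 24832]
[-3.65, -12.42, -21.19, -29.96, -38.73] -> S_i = -3.65 + -8.77*i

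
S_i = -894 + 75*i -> [-894, -819, -744, -669, -594]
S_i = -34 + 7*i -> [-34, -27, -20, -13, -6]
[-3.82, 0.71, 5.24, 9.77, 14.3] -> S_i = -3.82 + 4.53*i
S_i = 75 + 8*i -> [75, 83, 91, 99, 107]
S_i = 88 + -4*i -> [88, 84, 80, 76, 72]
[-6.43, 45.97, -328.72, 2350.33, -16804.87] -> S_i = -6.43*(-7.15)^i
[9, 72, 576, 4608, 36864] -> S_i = 9*8^i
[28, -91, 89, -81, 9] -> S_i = Random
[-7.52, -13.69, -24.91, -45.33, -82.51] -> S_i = -7.52*1.82^i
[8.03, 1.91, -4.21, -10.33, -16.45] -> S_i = 8.03 + -6.12*i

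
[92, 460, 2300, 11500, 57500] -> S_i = 92*5^i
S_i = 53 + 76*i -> [53, 129, 205, 281, 357]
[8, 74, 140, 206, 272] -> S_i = 8 + 66*i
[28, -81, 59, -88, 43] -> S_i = Random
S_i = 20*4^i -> [20, 80, 320, 1280, 5120]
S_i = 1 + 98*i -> [1, 99, 197, 295, 393]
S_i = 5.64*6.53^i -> [5.64, 36.83, 240.49, 1570.43, 10254.91]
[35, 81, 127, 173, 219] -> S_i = 35 + 46*i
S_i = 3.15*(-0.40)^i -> [3.15, -1.26, 0.5, -0.2, 0.08]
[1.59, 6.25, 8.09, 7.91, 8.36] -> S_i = Random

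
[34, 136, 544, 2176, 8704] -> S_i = 34*4^i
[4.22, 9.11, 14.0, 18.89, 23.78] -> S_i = 4.22 + 4.89*i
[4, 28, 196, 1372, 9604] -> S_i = 4*7^i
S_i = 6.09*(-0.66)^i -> [6.09, -4.02, 2.65, -1.75, 1.16]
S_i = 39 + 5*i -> [39, 44, 49, 54, 59]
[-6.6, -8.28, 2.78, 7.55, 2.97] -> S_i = Random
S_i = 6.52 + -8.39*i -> [6.52, -1.87, -10.26, -18.65, -27.04]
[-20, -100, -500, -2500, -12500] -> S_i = -20*5^i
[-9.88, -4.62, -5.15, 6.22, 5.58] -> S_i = Random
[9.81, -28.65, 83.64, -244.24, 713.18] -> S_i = 9.81*(-2.92)^i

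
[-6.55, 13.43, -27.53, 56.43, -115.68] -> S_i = -6.55*(-2.05)^i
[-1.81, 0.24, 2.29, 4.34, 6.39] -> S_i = -1.81 + 2.05*i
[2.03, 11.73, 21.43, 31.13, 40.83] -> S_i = 2.03 + 9.70*i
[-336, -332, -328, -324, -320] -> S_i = -336 + 4*i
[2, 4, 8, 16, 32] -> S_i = 2*2^i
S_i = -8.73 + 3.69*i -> [-8.73, -5.04, -1.35, 2.34, 6.03]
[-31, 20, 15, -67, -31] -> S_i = Random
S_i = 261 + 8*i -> [261, 269, 277, 285, 293]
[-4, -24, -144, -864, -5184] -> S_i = -4*6^i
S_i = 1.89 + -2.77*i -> [1.89, -0.88, -3.65, -6.42, -9.19]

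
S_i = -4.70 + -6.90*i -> [-4.7, -11.6, -18.5, -25.4, -32.3]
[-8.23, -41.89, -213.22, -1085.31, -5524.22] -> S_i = -8.23*5.09^i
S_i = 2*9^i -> [2, 18, 162, 1458, 13122]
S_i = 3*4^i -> [3, 12, 48, 192, 768]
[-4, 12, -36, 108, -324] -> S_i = -4*-3^i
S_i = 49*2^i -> [49, 98, 196, 392, 784]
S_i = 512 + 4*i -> [512, 516, 520, 524, 528]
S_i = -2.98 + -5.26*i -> [-2.98, -8.24, -13.5, -18.76, -24.02]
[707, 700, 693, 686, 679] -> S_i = 707 + -7*i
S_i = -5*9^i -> [-5, -45, -405, -3645, -32805]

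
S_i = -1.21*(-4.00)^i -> [-1.21, 4.84, -19.36, 77.44, -309.76]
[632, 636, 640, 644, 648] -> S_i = 632 + 4*i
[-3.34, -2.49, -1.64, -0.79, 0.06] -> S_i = -3.34 + 0.85*i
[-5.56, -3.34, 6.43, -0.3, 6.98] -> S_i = Random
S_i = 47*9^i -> [47, 423, 3807, 34263, 308367]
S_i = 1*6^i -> [1, 6, 36, 216, 1296]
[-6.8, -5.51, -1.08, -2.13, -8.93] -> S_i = Random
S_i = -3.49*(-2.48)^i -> [-3.49, 8.66, -21.46, 53.23, -132.02]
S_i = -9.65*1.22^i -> [-9.65, -11.77, -14.36, -17.52, -21.38]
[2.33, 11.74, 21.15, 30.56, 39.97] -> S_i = 2.33 + 9.41*i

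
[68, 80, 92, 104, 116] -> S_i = 68 + 12*i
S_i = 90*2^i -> [90, 180, 360, 720, 1440]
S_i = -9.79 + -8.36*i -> [-9.79, -18.15, -26.51, -34.87, -43.23]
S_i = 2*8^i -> [2, 16, 128, 1024, 8192]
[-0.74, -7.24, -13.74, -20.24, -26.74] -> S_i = -0.74 + -6.50*i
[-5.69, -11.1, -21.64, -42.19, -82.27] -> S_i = -5.69*1.95^i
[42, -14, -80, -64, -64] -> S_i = Random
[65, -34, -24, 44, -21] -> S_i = Random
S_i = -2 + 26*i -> [-2, 24, 50, 76, 102]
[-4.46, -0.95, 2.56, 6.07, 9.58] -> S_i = -4.46 + 3.51*i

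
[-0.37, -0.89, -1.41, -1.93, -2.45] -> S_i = -0.37 + -0.52*i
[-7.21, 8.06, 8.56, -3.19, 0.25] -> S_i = Random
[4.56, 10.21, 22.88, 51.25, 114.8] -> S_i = 4.56*2.24^i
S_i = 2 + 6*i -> [2, 8, 14, 20, 26]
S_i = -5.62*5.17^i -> [-5.62, -29.06, -150.22, -776.62, -4015.12]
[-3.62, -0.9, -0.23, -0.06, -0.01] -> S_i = -3.62*0.25^i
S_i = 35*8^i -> [35, 280, 2240, 17920, 143360]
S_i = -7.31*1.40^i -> [-7.31, -10.23, -14.33, -20.06, -28.08]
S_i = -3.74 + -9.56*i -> [-3.74, -13.3, -22.86, -32.42, -41.98]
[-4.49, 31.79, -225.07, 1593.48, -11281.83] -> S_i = -4.49*(-7.08)^i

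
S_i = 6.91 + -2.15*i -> [6.91, 4.76, 2.61, 0.46, -1.69]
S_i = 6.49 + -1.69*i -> [6.49, 4.8, 3.11, 1.42, -0.27]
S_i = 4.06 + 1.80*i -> [4.06, 5.86, 7.66, 9.46, 11.26]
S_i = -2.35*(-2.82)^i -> [-2.35, 6.63, -18.69, 52.7, -148.62]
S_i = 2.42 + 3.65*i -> [2.42, 6.07, 9.72, 13.37, 17.02]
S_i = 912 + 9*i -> [912, 921, 930, 939, 948]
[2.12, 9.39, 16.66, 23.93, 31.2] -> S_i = 2.12 + 7.27*i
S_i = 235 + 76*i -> [235, 311, 387, 463, 539]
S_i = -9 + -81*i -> [-9, -90, -171, -252, -333]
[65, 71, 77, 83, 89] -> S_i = 65 + 6*i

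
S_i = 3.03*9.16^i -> [3.03, 27.75, 254.23, 2328.78, 21331.65]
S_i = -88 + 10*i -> [-88, -78, -68, -58, -48]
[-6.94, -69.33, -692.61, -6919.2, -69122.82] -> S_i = -6.94*9.99^i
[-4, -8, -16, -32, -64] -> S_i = -4*2^i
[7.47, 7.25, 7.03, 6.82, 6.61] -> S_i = 7.47*0.97^i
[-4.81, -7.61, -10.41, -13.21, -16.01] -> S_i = -4.81 + -2.80*i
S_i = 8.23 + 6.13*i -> [8.23, 14.36, 20.49, 26.62, 32.75]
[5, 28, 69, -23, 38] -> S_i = Random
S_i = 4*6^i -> [4, 24, 144, 864, 5184]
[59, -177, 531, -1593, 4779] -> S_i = 59*-3^i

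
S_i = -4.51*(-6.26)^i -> [-4.51, 28.23, -176.74, 1106.37, -6925.86]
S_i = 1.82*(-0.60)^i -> [1.82, -1.09, 0.66, -0.39, 0.24]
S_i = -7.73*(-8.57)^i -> [-7.73, 66.25, -567.73, 4865.44, -41696.81]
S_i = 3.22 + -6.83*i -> [3.22, -3.61, -10.44, -17.27, -24.1]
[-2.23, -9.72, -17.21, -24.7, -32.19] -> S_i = -2.23 + -7.49*i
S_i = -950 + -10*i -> [-950, -960, -970, -980, -990]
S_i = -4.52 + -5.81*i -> [-4.52, -10.33, -16.14, -21.95, -27.76]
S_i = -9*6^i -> [-9, -54, -324, -1944, -11664]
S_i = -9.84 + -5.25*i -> [-9.84, -15.09, -20.34, -25.59, -30.84]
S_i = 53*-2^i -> [53, -106, 212, -424, 848]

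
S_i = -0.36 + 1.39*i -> [-0.36, 1.03, 2.42, 3.81, 5.2]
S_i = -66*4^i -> [-66, -264, -1056, -4224, -16896]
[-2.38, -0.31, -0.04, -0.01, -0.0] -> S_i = -2.38*0.13^i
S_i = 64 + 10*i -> [64, 74, 84, 94, 104]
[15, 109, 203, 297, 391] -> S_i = 15 + 94*i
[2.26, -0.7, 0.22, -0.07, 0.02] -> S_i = 2.26*(-0.31)^i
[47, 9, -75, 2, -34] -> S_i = Random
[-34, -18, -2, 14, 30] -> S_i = -34 + 16*i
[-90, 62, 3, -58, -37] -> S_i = Random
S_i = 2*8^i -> [2, 16, 128, 1024, 8192]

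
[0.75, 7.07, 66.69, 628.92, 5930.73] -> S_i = 0.75*9.43^i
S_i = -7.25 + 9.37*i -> [-7.25, 2.12, 11.49, 20.86, 30.23]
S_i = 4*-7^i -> [4, -28, 196, -1372, 9604]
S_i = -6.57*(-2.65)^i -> [-6.57, 17.41, -46.14, 122.27, -324.0]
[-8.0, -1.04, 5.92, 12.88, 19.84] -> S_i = -8.00 + 6.96*i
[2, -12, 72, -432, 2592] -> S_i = 2*-6^i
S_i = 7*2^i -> [7, 14, 28, 56, 112]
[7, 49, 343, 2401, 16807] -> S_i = 7*7^i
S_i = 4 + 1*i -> [4, 5, 6, 7, 8]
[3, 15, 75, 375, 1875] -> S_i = 3*5^i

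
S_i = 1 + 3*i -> [1, 4, 7, 10, 13]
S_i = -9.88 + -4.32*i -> [-9.88, -14.2, -18.52, -22.84, -27.16]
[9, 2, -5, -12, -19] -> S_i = 9 + -7*i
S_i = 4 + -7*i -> [4, -3, -10, -17, -24]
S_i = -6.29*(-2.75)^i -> [-6.29, 17.3, -47.57, 130.81, -359.73]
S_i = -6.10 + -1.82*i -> [-6.1, -7.92, -9.74, -11.56, -13.38]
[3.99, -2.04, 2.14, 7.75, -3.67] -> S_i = Random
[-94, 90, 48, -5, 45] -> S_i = Random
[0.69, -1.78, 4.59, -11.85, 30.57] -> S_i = 0.69*(-2.58)^i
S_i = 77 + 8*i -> [77, 85, 93, 101, 109]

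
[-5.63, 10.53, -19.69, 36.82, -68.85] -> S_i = -5.63*(-1.87)^i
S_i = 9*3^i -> [9, 27, 81, 243, 729]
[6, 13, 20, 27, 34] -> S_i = 6 + 7*i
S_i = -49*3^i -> [-49, -147, -441, -1323, -3969]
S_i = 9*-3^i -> [9, -27, 81, -243, 729]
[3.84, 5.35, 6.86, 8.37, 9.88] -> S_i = 3.84 + 1.51*i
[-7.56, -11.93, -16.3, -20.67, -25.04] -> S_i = -7.56 + -4.37*i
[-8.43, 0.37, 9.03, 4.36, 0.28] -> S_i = Random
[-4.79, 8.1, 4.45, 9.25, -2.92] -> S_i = Random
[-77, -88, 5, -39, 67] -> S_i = Random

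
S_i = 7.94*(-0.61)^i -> [7.94, -4.84, 2.95, -1.8, 1.1]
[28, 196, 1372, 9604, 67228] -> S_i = 28*7^i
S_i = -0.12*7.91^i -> [-0.12, -0.95, -7.51, -59.39, -469.77]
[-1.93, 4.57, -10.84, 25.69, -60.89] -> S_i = -1.93*(-2.37)^i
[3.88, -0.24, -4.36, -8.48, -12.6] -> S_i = 3.88 + -4.12*i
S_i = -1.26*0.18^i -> [-1.26, -0.23, -0.04, -0.01, -0.0]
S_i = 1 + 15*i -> [1, 16, 31, 46, 61]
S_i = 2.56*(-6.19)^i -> [2.56, -15.85, 98.09, -607.17, 3758.4]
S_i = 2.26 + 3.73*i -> [2.26, 5.99, 9.72, 13.45, 17.18]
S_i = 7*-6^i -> [7, -42, 252, -1512, 9072]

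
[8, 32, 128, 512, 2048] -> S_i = 8*4^i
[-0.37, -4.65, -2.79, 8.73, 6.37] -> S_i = Random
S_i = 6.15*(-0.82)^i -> [6.15, -5.04, 4.14, -3.39, 2.78]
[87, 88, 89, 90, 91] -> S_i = 87 + 1*i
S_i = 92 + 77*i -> [92, 169, 246, 323, 400]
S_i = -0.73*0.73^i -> [-0.73, -0.53, -0.39, -0.28, -0.21]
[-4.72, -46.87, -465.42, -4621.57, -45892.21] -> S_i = -4.72*9.93^i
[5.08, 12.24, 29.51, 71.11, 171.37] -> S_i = 5.08*2.41^i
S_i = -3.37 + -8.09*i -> [-3.37, -11.46, -19.55, -27.64, -35.73]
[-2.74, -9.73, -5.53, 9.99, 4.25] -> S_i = Random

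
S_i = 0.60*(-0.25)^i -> [0.6, -0.15, 0.04, -0.01, 0.0]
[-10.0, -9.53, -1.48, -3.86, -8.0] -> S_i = Random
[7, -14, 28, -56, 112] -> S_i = 7*-2^i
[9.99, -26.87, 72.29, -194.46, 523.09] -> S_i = 9.99*(-2.69)^i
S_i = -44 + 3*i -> [-44, -41, -38, -35, -32]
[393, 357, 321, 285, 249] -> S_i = 393 + -36*i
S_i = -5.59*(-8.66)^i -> [-5.59, 48.41, -419.23, 3630.49, -31440.06]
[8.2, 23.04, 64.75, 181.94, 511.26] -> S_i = 8.20*2.81^i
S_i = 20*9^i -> [20, 180, 1620, 14580, 131220]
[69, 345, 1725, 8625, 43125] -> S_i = 69*5^i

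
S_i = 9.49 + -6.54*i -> [9.49, 2.95, -3.59, -10.13, -16.67]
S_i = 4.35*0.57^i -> [4.35, 2.48, 1.41, 0.81, 0.46]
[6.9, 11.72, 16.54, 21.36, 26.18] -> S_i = 6.90 + 4.82*i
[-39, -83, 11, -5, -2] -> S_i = Random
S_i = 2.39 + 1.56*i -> [2.39, 3.95, 5.51, 7.07, 8.63]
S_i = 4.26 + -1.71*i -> [4.26, 2.55, 0.84, -0.87, -2.58]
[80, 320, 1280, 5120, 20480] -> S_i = 80*4^i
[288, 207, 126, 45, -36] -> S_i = 288 + -81*i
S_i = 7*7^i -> [7, 49, 343, 2401, 16807]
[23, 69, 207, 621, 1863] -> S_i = 23*3^i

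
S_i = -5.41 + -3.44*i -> [-5.41, -8.85, -12.29, -15.73, -19.17]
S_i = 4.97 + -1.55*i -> [4.97, 3.42, 1.87, 0.32, -1.23]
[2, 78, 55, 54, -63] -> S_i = Random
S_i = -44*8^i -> [-44, -352, -2816, -22528, -180224]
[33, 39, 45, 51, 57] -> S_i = 33 + 6*i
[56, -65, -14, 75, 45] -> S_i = Random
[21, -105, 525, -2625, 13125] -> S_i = 21*-5^i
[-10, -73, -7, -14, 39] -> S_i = Random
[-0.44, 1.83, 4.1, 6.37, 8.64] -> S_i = -0.44 + 2.27*i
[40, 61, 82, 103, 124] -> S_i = 40 + 21*i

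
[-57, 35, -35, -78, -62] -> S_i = Random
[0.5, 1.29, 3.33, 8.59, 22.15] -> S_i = 0.50*2.58^i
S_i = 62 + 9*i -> [62, 71, 80, 89, 98]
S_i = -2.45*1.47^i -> [-2.45, -3.6, -5.29, -7.78, -11.44]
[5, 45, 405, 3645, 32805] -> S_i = 5*9^i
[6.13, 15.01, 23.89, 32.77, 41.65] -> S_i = 6.13 + 8.88*i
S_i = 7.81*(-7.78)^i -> [7.81, -60.76, 472.73, -3677.81, 28613.4]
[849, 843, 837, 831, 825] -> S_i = 849 + -6*i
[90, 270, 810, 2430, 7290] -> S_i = 90*3^i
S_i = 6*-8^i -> [6, -48, 384, -3072, 24576]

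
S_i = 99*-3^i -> [99, -297, 891, -2673, 8019]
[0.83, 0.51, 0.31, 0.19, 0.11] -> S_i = 0.83*0.61^i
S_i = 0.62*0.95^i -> [0.62, 0.59, 0.56, 0.53, 0.5]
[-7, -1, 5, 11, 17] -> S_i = -7 + 6*i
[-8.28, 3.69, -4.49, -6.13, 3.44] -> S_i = Random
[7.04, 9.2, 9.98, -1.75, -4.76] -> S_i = Random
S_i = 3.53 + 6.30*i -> [3.53, 9.83, 16.13, 22.43, 28.73]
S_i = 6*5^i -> [6, 30, 150, 750, 3750]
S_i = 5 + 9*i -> [5, 14, 23, 32, 41]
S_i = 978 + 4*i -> [978, 982, 986, 990, 994]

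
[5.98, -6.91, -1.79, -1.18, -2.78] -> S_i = Random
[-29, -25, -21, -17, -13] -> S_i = -29 + 4*i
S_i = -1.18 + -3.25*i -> [-1.18, -4.43, -7.68, -10.93, -14.18]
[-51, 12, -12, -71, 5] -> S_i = Random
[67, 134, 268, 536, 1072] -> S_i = 67*2^i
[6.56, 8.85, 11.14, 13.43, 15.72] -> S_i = 6.56 + 2.29*i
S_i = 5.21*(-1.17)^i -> [5.21, -6.1, 7.13, -8.34, 9.76]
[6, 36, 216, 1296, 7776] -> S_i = 6*6^i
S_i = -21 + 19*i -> [-21, -2, 17, 36, 55]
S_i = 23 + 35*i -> [23, 58, 93, 128, 163]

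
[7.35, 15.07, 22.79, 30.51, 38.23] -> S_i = 7.35 + 7.72*i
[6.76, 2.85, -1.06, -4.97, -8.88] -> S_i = 6.76 + -3.91*i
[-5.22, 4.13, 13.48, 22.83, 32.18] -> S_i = -5.22 + 9.35*i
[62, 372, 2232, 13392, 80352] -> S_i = 62*6^i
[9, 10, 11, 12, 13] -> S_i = 9 + 1*i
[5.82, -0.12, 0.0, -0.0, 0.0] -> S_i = 5.82*(-0.02)^i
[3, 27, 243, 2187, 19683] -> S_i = 3*9^i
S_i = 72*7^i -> [72, 504, 3528, 24696, 172872]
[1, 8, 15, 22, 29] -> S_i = 1 + 7*i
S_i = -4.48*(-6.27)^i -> [-4.48, 28.09, -176.12, 1104.28, -6923.86]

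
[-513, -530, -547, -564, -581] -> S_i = -513 + -17*i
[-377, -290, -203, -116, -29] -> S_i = -377 + 87*i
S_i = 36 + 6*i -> [36, 42, 48, 54, 60]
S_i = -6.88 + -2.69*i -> [-6.88, -9.57, -12.26, -14.95, -17.64]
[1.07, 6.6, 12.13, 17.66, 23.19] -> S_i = 1.07 + 5.53*i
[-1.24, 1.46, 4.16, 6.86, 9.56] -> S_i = -1.24 + 2.70*i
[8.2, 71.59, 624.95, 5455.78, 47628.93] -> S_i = 8.20*8.73^i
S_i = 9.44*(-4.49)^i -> [9.44, -42.39, 190.31, -854.5, 3836.7]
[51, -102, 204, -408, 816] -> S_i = 51*-2^i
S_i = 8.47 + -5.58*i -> [8.47, 2.89, -2.69, -8.27, -13.85]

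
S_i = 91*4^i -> [91, 364, 1456, 5824, 23296]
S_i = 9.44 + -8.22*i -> [9.44, 1.22, -7.0, -15.22, -23.44]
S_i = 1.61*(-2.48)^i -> [1.61, -3.99, 9.9, -24.56, 60.9]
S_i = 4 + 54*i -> [4, 58, 112, 166, 220]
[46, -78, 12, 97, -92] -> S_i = Random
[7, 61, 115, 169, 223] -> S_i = 7 + 54*i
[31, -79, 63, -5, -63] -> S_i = Random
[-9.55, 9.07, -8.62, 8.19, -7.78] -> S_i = -9.55*(-0.95)^i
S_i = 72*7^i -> [72, 504, 3528, 24696, 172872]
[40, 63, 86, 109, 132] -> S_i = 40 + 23*i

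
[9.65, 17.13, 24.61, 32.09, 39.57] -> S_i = 9.65 + 7.48*i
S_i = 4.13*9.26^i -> [4.13, 38.24, 354.14, 3279.31, 30366.45]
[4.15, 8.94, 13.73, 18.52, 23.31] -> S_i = 4.15 + 4.79*i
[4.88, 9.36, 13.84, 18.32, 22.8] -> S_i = 4.88 + 4.48*i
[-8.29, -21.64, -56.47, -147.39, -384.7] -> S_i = -8.29*2.61^i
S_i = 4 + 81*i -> [4, 85, 166, 247, 328]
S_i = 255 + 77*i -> [255, 332, 409, 486, 563]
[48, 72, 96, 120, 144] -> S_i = 48 + 24*i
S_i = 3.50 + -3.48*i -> [3.5, 0.02, -3.46, -6.94, -10.42]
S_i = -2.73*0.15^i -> [-2.73, -0.41, -0.06, -0.01, -0.0]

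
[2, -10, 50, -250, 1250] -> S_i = 2*-5^i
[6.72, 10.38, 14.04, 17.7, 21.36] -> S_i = 6.72 + 3.66*i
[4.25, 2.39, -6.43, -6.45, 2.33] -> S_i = Random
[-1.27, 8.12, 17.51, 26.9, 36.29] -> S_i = -1.27 + 9.39*i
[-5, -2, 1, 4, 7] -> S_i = -5 + 3*i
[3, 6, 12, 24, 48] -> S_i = 3*2^i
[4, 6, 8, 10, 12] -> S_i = 4 + 2*i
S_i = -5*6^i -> [-5, -30, -180, -1080, -6480]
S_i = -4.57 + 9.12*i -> [-4.57, 4.55, 13.67, 22.79, 31.91]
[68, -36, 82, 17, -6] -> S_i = Random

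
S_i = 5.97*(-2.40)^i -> [5.97, -14.33, 34.39, -82.53, 198.07]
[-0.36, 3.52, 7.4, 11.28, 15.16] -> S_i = -0.36 + 3.88*i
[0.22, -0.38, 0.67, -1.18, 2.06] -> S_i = 0.22*(-1.75)^i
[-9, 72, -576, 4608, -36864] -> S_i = -9*-8^i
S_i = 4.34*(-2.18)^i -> [4.34, -9.46, 20.63, -44.96, 98.02]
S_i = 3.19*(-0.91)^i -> [3.19, -2.9, 2.64, -2.4, 2.19]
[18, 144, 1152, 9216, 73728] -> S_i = 18*8^i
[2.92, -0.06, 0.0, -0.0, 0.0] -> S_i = 2.92*(-0.02)^i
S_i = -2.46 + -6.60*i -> [-2.46, -9.06, -15.66, -22.26, -28.86]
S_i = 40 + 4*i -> [40, 44, 48, 52, 56]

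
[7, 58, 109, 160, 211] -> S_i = 7 + 51*i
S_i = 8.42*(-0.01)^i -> [8.42, -0.08, 0.0, -0.0, 0.0]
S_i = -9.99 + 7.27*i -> [-9.99, -2.72, 4.55, 11.82, 19.09]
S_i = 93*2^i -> [93, 186, 372, 744, 1488]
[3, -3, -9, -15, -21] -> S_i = 3 + -6*i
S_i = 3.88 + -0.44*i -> [3.88, 3.44, 3.0, 2.56, 2.12]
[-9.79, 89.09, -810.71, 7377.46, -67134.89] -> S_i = -9.79*(-9.10)^i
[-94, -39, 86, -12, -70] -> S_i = Random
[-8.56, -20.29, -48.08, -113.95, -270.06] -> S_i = -8.56*2.37^i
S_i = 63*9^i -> [63, 567, 5103, 45927, 413343]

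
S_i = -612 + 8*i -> [-612, -604, -596, -588, -580]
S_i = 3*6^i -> [3, 18, 108, 648, 3888]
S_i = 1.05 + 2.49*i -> [1.05, 3.54, 6.03, 8.52, 11.01]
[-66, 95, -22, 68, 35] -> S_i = Random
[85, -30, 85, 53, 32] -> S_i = Random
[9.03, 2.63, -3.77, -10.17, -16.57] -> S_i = 9.03 + -6.40*i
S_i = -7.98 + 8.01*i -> [-7.98, 0.03, 8.04, 16.05, 24.06]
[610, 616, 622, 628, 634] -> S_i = 610 + 6*i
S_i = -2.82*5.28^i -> [-2.82, -14.89, -78.62, -415.1, -2191.72]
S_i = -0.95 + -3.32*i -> [-0.95, -4.27, -7.59, -10.91, -14.23]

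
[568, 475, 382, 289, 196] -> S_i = 568 + -93*i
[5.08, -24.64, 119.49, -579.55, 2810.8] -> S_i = 5.08*(-4.85)^i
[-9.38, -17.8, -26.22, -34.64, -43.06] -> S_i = -9.38 + -8.42*i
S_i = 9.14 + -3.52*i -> [9.14, 5.62, 2.1, -1.42, -4.94]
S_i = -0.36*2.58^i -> [-0.36, -0.93, -2.4, -6.18, -15.95]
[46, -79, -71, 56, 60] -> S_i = Random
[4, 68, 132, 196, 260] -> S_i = 4 + 64*i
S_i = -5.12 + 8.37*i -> [-5.12, 3.25, 11.62, 19.99, 28.36]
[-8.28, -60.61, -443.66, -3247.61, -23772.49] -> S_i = -8.28*7.32^i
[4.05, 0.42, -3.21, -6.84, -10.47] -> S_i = 4.05 + -3.63*i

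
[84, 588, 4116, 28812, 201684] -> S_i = 84*7^i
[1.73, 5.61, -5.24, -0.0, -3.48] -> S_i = Random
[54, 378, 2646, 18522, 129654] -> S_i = 54*7^i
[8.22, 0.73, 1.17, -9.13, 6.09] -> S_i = Random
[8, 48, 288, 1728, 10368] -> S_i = 8*6^i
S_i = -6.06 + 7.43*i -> [-6.06, 1.37, 8.8, 16.23, 23.66]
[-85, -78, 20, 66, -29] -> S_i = Random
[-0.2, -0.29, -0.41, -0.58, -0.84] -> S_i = -0.20*1.43^i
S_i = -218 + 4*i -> [-218, -214, -210, -206, -202]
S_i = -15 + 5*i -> [-15, -10, -5, 0, 5]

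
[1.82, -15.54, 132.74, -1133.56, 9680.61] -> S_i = 1.82*(-8.54)^i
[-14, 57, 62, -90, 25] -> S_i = Random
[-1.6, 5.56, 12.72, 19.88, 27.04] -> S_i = -1.60 + 7.16*i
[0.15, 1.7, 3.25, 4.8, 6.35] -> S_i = 0.15 + 1.55*i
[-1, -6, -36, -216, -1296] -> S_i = -1*6^i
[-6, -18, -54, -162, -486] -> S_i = -6*3^i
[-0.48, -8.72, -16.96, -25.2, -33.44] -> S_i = -0.48 + -8.24*i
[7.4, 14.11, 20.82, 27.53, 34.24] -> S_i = 7.40 + 6.71*i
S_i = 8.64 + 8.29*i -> [8.64, 16.93, 25.22, 33.51, 41.8]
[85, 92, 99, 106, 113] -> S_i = 85 + 7*i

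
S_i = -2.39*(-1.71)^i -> [-2.39, 4.09, -6.99, 11.95, -20.44]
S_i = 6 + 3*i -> [6, 9, 12, 15, 18]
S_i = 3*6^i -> [3, 18, 108, 648, 3888]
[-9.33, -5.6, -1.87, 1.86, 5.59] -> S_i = -9.33 + 3.73*i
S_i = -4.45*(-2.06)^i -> [-4.45, 9.17, -18.88, 38.9, -80.14]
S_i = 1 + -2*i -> [1, -1, -3, -5, -7]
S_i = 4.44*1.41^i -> [4.44, 6.26, 8.83, 12.45, 17.55]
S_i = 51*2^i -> [51, 102, 204, 408, 816]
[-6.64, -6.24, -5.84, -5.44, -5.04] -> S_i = -6.64 + 0.40*i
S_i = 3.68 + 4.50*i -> [3.68, 8.18, 12.68, 17.18, 21.68]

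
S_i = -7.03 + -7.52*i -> [-7.03, -14.55, -22.07, -29.59, -37.11]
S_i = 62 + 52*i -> [62, 114, 166, 218, 270]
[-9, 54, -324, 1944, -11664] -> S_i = -9*-6^i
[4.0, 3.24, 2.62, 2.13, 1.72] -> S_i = 4.00*0.81^i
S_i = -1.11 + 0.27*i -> [-1.11, -0.84, -0.57, -0.3, -0.03]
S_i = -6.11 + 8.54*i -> [-6.11, 2.43, 10.97, 19.51, 28.05]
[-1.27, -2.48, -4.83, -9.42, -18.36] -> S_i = -1.27*1.95^i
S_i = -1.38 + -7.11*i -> [-1.38, -8.49, -15.6, -22.71, -29.82]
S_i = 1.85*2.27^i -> [1.85, 4.2, 9.53, 21.64, 49.12]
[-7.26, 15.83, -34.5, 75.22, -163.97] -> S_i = -7.26*(-2.18)^i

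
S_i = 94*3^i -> [94, 282, 846, 2538, 7614]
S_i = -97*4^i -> [-97, -388, -1552, -6208, -24832]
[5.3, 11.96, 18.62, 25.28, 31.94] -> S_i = 5.30 + 6.66*i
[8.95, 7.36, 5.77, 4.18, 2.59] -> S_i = 8.95 + -1.59*i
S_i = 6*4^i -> [6, 24, 96, 384, 1536]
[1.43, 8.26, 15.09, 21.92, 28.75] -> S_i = 1.43 + 6.83*i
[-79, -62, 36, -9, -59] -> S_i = Random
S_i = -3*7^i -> [-3, -21, -147, -1029, -7203]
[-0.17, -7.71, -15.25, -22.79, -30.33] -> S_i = -0.17 + -7.54*i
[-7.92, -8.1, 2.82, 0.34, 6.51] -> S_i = Random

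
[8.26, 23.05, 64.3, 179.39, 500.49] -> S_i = 8.26*2.79^i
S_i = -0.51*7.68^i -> [-0.51, -3.92, -30.08, -231.02, -1774.25]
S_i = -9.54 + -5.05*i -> [-9.54, -14.59, -19.64, -24.69, -29.74]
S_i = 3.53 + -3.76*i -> [3.53, -0.23, -3.99, -7.75, -11.51]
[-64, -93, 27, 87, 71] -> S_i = Random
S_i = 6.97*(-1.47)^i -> [6.97, -10.25, 15.06, -22.14, 32.55]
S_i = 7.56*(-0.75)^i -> [7.56, -5.67, 4.25, -3.19, 2.39]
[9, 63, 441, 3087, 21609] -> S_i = 9*7^i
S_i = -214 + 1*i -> [-214, -213, -212, -211, -210]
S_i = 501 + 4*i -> [501, 505, 509, 513, 517]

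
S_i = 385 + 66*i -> [385, 451, 517, 583, 649]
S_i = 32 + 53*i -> [32, 85, 138, 191, 244]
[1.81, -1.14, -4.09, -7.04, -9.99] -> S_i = 1.81 + -2.95*i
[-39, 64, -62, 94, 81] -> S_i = Random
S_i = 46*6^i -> [46, 276, 1656, 9936, 59616]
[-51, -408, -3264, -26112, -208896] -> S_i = -51*8^i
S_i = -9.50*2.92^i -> [-9.5, -27.74, -81.0, -236.52, -690.65]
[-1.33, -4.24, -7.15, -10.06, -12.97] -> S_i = -1.33 + -2.91*i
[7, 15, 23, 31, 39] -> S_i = 7 + 8*i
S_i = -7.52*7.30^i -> [-7.52, -54.9, -400.74, -2925.41, -21355.48]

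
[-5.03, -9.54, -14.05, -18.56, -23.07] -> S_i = -5.03 + -4.51*i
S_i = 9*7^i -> [9, 63, 441, 3087, 21609]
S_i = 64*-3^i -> [64, -192, 576, -1728, 5184]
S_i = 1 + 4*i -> [1, 5, 9, 13, 17]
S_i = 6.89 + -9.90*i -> [6.89, -3.01, -12.91, -22.81, -32.71]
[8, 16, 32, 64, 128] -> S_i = 8*2^i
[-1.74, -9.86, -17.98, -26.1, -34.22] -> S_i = -1.74 + -8.12*i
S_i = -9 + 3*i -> [-9, -6, -3, 0, 3]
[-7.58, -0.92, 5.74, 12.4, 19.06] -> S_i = -7.58 + 6.66*i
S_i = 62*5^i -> [62, 310, 1550, 7750, 38750]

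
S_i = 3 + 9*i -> [3, 12, 21, 30, 39]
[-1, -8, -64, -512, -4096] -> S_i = -1*8^i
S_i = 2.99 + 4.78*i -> [2.99, 7.77, 12.55, 17.33, 22.11]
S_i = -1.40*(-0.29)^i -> [-1.4, 0.41, -0.12, 0.03, -0.01]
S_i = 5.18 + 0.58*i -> [5.18, 5.76, 6.34, 6.92, 7.5]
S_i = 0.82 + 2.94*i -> [0.82, 3.76, 6.7, 9.64, 12.58]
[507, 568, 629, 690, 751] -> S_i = 507 + 61*i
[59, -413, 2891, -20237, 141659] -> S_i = 59*-7^i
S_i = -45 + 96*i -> [-45, 51, 147, 243, 339]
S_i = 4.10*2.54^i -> [4.1, 10.41, 26.45, 67.19, 170.65]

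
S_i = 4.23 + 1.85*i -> [4.23, 6.08, 7.93, 9.78, 11.63]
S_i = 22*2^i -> [22, 44, 88, 176, 352]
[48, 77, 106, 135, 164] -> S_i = 48 + 29*i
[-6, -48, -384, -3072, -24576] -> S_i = -6*8^i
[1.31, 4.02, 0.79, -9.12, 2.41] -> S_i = Random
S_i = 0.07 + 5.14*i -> [0.07, 5.21, 10.35, 15.49, 20.63]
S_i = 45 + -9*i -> [45, 36, 27, 18, 9]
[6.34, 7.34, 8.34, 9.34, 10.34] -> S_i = 6.34 + 1.00*i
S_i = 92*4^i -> [92, 368, 1472, 5888, 23552]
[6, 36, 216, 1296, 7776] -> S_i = 6*6^i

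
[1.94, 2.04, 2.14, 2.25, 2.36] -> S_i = 1.94*1.05^i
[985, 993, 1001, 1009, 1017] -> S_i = 985 + 8*i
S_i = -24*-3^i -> [-24, 72, -216, 648, -1944]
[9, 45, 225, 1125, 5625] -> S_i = 9*5^i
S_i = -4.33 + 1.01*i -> [-4.33, -3.32, -2.31, -1.3, -0.29]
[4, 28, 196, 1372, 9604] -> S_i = 4*7^i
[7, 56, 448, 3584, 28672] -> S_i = 7*8^i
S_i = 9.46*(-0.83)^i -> [9.46, -7.85, 6.52, -5.41, 4.49]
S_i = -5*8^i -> [-5, -40, -320, -2560, -20480]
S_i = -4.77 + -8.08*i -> [-4.77, -12.85, -20.93, -29.01, -37.09]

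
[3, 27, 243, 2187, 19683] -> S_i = 3*9^i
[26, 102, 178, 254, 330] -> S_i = 26 + 76*i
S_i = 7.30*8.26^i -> [7.3, 60.3, 498.06, 4113.99, 33981.54]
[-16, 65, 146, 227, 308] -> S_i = -16 + 81*i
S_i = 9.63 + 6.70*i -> [9.63, 16.33, 23.03, 29.73, 36.43]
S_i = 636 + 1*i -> [636, 637, 638, 639, 640]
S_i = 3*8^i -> [3, 24, 192, 1536, 12288]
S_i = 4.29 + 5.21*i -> [4.29, 9.5, 14.71, 19.92, 25.13]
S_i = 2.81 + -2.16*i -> [2.81, 0.65, -1.51, -3.67, -5.83]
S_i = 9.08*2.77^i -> [9.08, 25.15, 69.67, 192.99, 534.57]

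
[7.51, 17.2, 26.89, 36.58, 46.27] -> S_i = 7.51 + 9.69*i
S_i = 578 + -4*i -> [578, 574, 570, 566, 562]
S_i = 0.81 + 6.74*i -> [0.81, 7.55, 14.29, 21.03, 27.77]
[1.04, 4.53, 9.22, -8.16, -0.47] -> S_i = Random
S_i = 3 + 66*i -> [3, 69, 135, 201, 267]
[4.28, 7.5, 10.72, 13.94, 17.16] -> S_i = 4.28 + 3.22*i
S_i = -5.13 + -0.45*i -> [-5.13, -5.58, -6.03, -6.48, -6.93]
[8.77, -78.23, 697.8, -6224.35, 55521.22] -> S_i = 8.77*(-8.92)^i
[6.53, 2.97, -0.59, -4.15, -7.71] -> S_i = 6.53 + -3.56*i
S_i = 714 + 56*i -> [714, 770, 826, 882, 938]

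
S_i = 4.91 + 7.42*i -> [4.91, 12.33, 19.75, 27.17, 34.59]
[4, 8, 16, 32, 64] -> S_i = 4*2^i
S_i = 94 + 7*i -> [94, 101, 108, 115, 122]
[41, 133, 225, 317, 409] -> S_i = 41 + 92*i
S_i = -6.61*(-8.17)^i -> [-6.61, 54.0, -441.21, 3604.69, -29450.3]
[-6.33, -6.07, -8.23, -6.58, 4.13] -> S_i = Random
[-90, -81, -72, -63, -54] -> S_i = -90 + 9*i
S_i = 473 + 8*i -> [473, 481, 489, 497, 505]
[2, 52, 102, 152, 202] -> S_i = 2 + 50*i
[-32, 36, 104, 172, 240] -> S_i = -32 + 68*i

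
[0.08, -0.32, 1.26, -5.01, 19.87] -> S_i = 0.08*(-3.97)^i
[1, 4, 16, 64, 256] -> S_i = 1*4^i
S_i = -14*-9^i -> [-14, 126, -1134, 10206, -91854]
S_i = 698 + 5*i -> [698, 703, 708, 713, 718]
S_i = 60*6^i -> [60, 360, 2160, 12960, 77760]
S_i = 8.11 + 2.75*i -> [8.11, 10.86, 13.61, 16.36, 19.11]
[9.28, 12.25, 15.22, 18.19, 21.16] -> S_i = 9.28 + 2.97*i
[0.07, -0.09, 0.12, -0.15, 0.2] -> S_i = 0.07*(-1.30)^i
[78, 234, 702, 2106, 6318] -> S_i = 78*3^i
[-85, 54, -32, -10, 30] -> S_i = Random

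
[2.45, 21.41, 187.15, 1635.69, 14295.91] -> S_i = 2.45*8.74^i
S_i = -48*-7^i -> [-48, 336, -2352, 16464, -115248]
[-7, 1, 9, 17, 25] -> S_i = -7 + 8*i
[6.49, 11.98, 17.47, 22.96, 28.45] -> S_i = 6.49 + 5.49*i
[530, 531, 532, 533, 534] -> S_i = 530 + 1*i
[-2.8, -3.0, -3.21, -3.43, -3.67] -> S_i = -2.80*1.07^i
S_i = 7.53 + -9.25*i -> [7.53, -1.72, -10.97, -20.22, -29.47]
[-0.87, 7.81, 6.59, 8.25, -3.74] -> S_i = Random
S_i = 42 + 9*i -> [42, 51, 60, 69, 78]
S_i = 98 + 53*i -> [98, 151, 204, 257, 310]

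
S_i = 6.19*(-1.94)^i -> [6.19, -12.01, 23.3, -45.2, 87.68]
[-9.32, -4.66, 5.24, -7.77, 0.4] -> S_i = Random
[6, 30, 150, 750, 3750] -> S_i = 6*5^i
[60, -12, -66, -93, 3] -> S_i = Random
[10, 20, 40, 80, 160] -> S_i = 10*2^i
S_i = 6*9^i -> [6, 54, 486, 4374, 39366]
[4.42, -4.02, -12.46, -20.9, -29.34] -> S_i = 4.42 + -8.44*i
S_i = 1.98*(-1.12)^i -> [1.98, -2.22, 2.48, -2.78, 3.12]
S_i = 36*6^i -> [36, 216, 1296, 7776, 46656]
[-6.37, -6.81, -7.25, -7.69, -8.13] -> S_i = -6.37 + -0.44*i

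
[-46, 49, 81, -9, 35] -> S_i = Random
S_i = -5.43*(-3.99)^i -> [-5.43, 21.67, -86.45, 344.92, -1376.23]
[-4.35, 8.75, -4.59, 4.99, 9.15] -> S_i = Random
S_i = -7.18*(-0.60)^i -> [-7.18, 4.31, -2.58, 1.55, -0.93]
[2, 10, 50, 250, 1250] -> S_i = 2*5^i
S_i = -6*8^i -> [-6, -48, -384, -3072, -24576]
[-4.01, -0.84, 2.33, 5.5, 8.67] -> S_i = -4.01 + 3.17*i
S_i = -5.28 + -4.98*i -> [-5.28, -10.26, -15.24, -20.22, -25.2]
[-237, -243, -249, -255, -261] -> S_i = -237 + -6*i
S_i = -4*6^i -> [-4, -24, -144, -864, -5184]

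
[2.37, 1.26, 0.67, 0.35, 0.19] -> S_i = 2.37*0.53^i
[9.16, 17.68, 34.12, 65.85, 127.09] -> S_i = 9.16*1.93^i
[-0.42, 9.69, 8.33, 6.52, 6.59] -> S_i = Random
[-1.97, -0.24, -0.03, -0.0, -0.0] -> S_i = -1.97*0.12^i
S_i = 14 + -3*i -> [14, 11, 8, 5, 2]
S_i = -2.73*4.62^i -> [-2.73, -12.61, -58.27, -269.21, -1243.74]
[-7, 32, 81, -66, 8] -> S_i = Random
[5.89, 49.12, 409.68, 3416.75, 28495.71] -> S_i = 5.89*8.34^i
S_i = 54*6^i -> [54, 324, 1944, 11664, 69984]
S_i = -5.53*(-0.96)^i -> [-5.53, 5.31, -5.1, 4.89, -4.7]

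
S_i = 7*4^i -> [7, 28, 112, 448, 1792]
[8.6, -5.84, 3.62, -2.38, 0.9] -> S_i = Random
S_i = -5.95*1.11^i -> [-5.95, -6.6, -7.33, -8.14, -9.03]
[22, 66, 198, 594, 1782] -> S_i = 22*3^i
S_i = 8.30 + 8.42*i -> [8.3, 16.72, 25.14, 33.56, 41.98]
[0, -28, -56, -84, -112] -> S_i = 0 + -28*i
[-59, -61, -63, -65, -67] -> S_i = -59 + -2*i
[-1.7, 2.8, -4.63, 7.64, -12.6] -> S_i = -1.70*(-1.65)^i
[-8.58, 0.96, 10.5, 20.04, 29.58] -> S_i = -8.58 + 9.54*i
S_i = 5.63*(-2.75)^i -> [5.63, -15.48, 42.58, -117.09, 321.99]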